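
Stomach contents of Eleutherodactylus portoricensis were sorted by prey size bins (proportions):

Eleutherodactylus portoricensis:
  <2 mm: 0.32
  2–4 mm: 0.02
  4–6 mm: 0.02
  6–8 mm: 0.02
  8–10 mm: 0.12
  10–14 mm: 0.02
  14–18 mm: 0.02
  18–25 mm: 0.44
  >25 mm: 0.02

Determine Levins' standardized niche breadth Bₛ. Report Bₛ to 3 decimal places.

Σpᵢ² = 0.32² + 0.02² + 0.02² + 0.02² + 0.12² + 0.02² + 0.02² + 0.44² + 0.02² = 0.1024 + 0.0004 + 0.0004 + 0.0004 + 0.0144 + 0.0004 + 0.0004 + 0.1936 + 0.0004 = 0.3128
B = 1 / 0.3128 = 3.19693
Bₛ = (B − 1)/(n − 1) = (3.19693 − 1)/(9 − 1) = 2.19693/8 = 0.27462

0.275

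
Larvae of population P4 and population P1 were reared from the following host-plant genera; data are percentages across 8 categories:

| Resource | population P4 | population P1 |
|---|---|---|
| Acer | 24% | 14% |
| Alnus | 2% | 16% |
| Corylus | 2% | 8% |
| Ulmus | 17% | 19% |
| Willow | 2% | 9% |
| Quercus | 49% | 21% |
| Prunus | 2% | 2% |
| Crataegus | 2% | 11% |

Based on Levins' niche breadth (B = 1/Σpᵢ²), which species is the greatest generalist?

population P1

Convert percentages to proportions (divide by 100).
Σp_P4ᵢ² = 0.24² + 0.02² + 0.02² + 0.17² + 0.02² + 0.49² + 0.02² + 0.02² = 0.0576 + 0.0004 + 0.0004 + 0.0289 + 0.0004 + 0.2401 + 0.0004 + 0.0004 = 0.3286
B_P4 = 1 / 0.3286 = 3.0432
Σp_P1ᵢ² = 0.14² + 0.16² + 0.08² + 0.19² + 0.09² + 0.21² + 0.02² + 0.11² = 0.0196 + 0.0256 + 0.0064 + 0.0361 + 0.0081 + 0.0441 + 0.0004 + 0.0121 = 0.1524
B_P1 = 1 / 0.1524 = 6.5617
Highest B → broadest niche (most generalist): population P1 (B = 6.56).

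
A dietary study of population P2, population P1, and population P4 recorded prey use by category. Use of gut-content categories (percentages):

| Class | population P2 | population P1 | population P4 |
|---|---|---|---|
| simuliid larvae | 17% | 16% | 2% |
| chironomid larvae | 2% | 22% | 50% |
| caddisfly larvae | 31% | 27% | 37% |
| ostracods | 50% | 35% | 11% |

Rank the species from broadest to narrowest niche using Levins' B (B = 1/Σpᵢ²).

population P1 > population P2 > population P4

Convert percentages to proportions (divide by 100).
Σp_P2ᵢ² = 0.17² + 0.02² + 0.31² + 0.50² = 0.0289 + 0.0004 + 0.0961 + 0.2500 = 0.3754
B_P2 = 1 / 0.3754 = 2.6638
Σp_P1ᵢ² = 0.16² + 0.22² + 0.27² + 0.35² = 0.0256 + 0.0484 + 0.0729 + 0.1225 = 0.2694
B_P1 = 1 / 0.2694 = 3.7120
Σp_P4ᵢ² = 0.02² + 0.50² + 0.37² + 0.11² = 0.0004 + 0.2500 + 0.1369 + 0.0121 = 0.3994
B_P4 = 1 / 0.3994 = 2.5038
Ranking by B (broadest → narrowest): population P1 (3.71) > population P2 (2.66) > population P4 (2.50)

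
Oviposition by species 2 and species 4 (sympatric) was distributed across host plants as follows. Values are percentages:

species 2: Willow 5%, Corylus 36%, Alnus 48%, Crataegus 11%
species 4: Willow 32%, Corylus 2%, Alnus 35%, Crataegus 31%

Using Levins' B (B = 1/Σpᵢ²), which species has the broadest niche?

species 4

Convert percentages to proportions (divide by 100).
Σp_2ᵢ² = 0.05² + 0.36² + 0.48² + 0.11² = 0.0025 + 0.1296 + 0.2304 + 0.0121 = 0.3746
B_2 = 1 / 0.3746 = 2.6695
Σp_4ᵢ² = 0.32² + 0.02² + 0.35² + 0.31² = 0.1024 + 0.0004 + 0.1225 + 0.0961 = 0.3214
B_4 = 1 / 0.3214 = 3.1114
Highest B → broadest niche (most generalist): species 4 (B = 3.11).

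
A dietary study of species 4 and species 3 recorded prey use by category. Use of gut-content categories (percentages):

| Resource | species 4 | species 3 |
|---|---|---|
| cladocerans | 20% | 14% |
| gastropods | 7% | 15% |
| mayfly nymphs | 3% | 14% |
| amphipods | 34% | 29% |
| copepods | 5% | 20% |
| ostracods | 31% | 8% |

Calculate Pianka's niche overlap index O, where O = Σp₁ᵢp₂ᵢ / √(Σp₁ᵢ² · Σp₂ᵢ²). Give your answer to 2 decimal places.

0.79

Convert percentages to proportions (divide by 100).
Σ p₁ᵢp₂ᵢ = 0.0280 + 0.0105 + 0.0042 + 0.0986 + 0.0100 + 0.0248 = 0.1761
Σp_1ᵢ² = 0.20² + 0.07² + 0.03² + 0.34² + 0.05² + 0.31² = 0.0400 + 0.0049 + 0.0009 + 0.1156 + 0.0025 + 0.0961 = 0.2600
Σp_2ᵢ² = 0.14² + 0.15² + 0.14² + 0.29² + 0.20² + 0.08² = 0.0196 + 0.0225 + 0.0196 + 0.0841 + 0.0400 + 0.0064 = 0.1922
O = 0.1761 / √(0.2600 × 0.1922) = 0.1761 / 0.22354 = 0.7878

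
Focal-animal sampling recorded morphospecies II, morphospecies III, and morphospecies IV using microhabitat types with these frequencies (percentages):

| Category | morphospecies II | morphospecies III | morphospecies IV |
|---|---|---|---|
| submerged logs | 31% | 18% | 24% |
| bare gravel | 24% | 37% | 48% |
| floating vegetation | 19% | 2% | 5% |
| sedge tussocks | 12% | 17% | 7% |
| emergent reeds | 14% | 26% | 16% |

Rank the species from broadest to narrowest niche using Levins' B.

Convert percentages to proportions (divide by 100).
Σp_IIᵢ² = 0.31² + 0.24² + 0.19² + 0.12² + 0.14² = 0.0961 + 0.0576 + 0.0361 + 0.0144 + 0.0196 = 0.2238
B_II = 1 / 0.2238 = 4.4683
Σp_IIIᵢ² = 0.18² + 0.37² + 0.02² + 0.17² + 0.26² = 0.0324 + 0.1369 + 0.0004 + 0.0289 + 0.0676 = 0.2662
B_III = 1 / 0.2662 = 3.7566
Σp_IVᵢ² = 0.24² + 0.48² + 0.05² + 0.07² + 0.16² = 0.0576 + 0.2304 + 0.0025 + 0.0049 + 0.0256 = 0.3210
B_IV = 1 / 0.3210 = 3.1153
Ranking by B (broadest → narrowest): morphospecies II (4.47) > morphospecies III (3.76) > morphospecies IV (3.12)

morphospecies II > morphospecies III > morphospecies IV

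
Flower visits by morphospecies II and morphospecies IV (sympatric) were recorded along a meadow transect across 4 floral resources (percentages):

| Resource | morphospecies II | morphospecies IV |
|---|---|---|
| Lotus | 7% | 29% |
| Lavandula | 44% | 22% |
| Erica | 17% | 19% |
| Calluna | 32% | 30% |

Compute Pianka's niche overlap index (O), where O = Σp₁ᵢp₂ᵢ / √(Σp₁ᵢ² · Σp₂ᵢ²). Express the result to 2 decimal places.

0.84

Convert percentages to proportions (divide by 100).
Σ p₁ᵢp₂ᵢ = 0.0203 + 0.0968 + 0.0323 + 0.0960 = 0.2454
Σp_1ᵢ² = 0.07² + 0.44² + 0.17² + 0.32² = 0.0049 + 0.1936 + 0.0289 + 0.1024 = 0.3298
Σp_2ᵢ² = 0.29² + 0.22² + 0.19² + 0.30² = 0.0841 + 0.0484 + 0.0361 + 0.0900 = 0.2586
O = 0.2454 / √(0.3298 × 0.2586) = 0.2454 / 0.29204 = 0.8403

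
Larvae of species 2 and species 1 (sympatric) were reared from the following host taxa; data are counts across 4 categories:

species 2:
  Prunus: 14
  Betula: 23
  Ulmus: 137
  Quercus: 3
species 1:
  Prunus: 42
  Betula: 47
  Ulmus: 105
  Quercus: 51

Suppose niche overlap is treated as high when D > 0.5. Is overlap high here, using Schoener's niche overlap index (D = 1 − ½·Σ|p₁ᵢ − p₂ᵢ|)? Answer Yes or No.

Yes

Proportions for species 2 (n=177): 14/177=0.0791, 23/177=0.1299, 137/177=0.7740, 3/177=0.0169
Proportions for species 1 (n=245): 42/245=0.1714, 47/245=0.1918, 105/245=0.4286, 51/245=0.2082
Σ|p₁ᵢ − p₂ᵢ| = 0.0923 + 0.0619 + 0.3454 + 0.1913 = 0.6909
D = 1 − ½ × 0.6909 = 1 − 0.34545 = 0.65455
D = 0.65455 > 0.5 → Yes.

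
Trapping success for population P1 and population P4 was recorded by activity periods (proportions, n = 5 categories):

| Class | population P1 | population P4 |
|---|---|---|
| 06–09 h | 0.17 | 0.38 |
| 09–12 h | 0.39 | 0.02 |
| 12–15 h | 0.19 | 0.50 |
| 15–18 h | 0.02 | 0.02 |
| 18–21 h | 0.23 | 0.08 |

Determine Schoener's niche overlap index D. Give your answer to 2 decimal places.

0.48

Σ|p₁ᵢ − p₂ᵢ| = 0.21 + 0.37 + 0.31 + 0.00 + 0.15 = 1.04
D = 1 − ½ × 1.04 = 1 − 0.520 = 0.4800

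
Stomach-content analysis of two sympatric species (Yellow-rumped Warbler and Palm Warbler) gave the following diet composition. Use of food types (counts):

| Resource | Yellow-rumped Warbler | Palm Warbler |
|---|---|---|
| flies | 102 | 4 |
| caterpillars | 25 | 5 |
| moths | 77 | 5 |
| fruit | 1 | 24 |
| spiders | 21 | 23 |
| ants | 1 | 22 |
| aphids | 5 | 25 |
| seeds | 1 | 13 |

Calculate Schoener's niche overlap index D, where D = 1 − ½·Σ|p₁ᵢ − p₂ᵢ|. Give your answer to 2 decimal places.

0.24

Proportions for Yellow-rumped Warbler (n=233): 102/233=0.4378, 25/233=0.1073, 77/233=0.3305, 1/233=0.0043, 21/233=0.0901, 1/233=0.0043, 5/233=0.0215, 1/233=0.0043
Proportions for Palm Warbler (n=121): 4/121=0.0331, 5/121=0.0413, 5/121=0.0413, 24/121=0.1983, 23/121=0.1901, 22/121=0.1818, 25/121=0.2066, 13/121=0.1074
Σ|p₁ᵢ − p₂ᵢ| = 0.4047 + 0.0660 + 0.2892 + 0.1940 + 0.1000 + 0.1775 + 0.1851 + 0.1031 = 1.5196
D = 1 − ½ × 1.5196 = 1 − 0.75980 = 0.24020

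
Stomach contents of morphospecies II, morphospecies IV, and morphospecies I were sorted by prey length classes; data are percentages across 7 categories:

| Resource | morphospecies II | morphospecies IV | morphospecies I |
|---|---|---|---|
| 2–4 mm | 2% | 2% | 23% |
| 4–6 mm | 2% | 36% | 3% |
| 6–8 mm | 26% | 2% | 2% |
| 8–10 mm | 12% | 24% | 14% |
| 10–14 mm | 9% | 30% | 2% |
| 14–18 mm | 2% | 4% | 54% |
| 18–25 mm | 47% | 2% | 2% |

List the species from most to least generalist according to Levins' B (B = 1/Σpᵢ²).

morphospecies IV > morphospecies II > morphospecies I

Convert percentages to proportions (divide by 100).
Σp_IIᵢ² = 0.02² + 0.02² + 0.26² + 0.12² + 0.09² + 0.02² + 0.47² = 0.0004 + 0.0004 + 0.0676 + 0.0144 + 0.0081 + 0.0004 + 0.2209 = 0.3122
B_II = 1 / 0.3122 = 3.2031
Σp_IVᵢ² = 0.02² + 0.36² + 0.02² + 0.24² + 0.30² + 0.04² + 0.02² = 0.0004 + 0.1296 + 0.0004 + 0.0576 + 0.0900 + 0.0016 + 0.0004 = 0.2800
B_IV = 1 / 0.2800 = 3.5714
Σp_Iᵢ² = 0.23² + 0.03² + 0.02² + 0.14² + 0.02² + 0.54² + 0.02² = 0.0529 + 0.0009 + 0.0004 + 0.0196 + 0.0004 + 0.2916 + 0.0004 = 0.3662
B_I = 1 / 0.3662 = 2.7307
Ranking by B (broadest → narrowest): morphospecies IV (3.57) > morphospecies II (3.20) > morphospecies I (2.73)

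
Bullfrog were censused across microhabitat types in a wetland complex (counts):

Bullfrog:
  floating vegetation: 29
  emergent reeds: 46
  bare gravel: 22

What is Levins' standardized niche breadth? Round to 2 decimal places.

0.87

Proportions for Bullfrog (n=97): 29/97=0.2990, 46/97=0.4742, 22/97=0.2268
Σpᵢ² = 0.2990² + 0.4742² + 0.2268² = 0.089401 + 0.224866 + 0.051438 = 0.365705
B = 1 / 0.365705 = 2.7344
Bₛ = (B − 1)/(n − 1) = (2.7344 − 1)/(3 − 1) = 1.7344/2 = 0.8672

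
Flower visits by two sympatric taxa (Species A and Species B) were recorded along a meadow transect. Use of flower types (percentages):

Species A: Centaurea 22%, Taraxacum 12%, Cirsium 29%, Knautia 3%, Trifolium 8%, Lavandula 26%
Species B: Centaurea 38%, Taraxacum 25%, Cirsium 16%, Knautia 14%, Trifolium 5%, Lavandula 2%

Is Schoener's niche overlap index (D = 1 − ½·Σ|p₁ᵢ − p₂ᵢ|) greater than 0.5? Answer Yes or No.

Yes

Convert percentages to proportions (divide by 100).
Σ|p₁ᵢ − p₂ᵢ| = 0.16 + 0.13 + 0.13 + 0.11 + 0.03 + 0.24 = 0.80
D = 1 − ½ × 0.80 = 1 − 0.400 = 0.6000
D = 0.6000 > 0.5 → Yes.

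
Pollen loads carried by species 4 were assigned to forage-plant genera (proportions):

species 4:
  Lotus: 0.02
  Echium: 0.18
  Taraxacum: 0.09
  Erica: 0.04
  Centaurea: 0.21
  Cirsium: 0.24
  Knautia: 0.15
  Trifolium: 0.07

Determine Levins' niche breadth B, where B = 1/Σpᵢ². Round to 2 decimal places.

5.83

Σpᵢ² = 0.02² + 0.18² + 0.09² + 0.04² + 0.21² + 0.24² + 0.15² + 0.07² = 0.0004 + 0.0324 + 0.0081 + 0.0016 + 0.0441 + 0.0576 + 0.0225 + 0.0049 = 0.1716
B = 1 / 0.1716 = 5.8275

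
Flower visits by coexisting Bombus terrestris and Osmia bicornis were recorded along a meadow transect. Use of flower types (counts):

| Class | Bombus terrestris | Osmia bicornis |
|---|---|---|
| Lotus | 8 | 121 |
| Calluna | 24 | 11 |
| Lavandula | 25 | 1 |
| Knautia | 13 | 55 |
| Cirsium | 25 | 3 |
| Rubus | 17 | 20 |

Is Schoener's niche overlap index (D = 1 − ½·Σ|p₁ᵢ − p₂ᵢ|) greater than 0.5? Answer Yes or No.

No

Proportions for Bombus terrestris (n=112): 8/112=0.0714, 24/112=0.2143, 25/112=0.2232, 13/112=0.1161, 25/112=0.2232, 17/112=0.1518
Proportions for Osmia bicornis (n=211): 121/211=0.5735, 11/211=0.0521, 1/211=0.0047, 55/211=0.2607, 3/211=0.0142, 20/211=0.0948
Σ|p₁ᵢ − p₂ᵢ| = 0.5021 + 0.1622 + 0.2185 + 0.1446 + 0.2090 + 0.0570 = 1.2934
D = 1 − ½ × 1.2934 = 1 − 0.64670 = 0.35330
D = 0.35330 < 0.5 → No.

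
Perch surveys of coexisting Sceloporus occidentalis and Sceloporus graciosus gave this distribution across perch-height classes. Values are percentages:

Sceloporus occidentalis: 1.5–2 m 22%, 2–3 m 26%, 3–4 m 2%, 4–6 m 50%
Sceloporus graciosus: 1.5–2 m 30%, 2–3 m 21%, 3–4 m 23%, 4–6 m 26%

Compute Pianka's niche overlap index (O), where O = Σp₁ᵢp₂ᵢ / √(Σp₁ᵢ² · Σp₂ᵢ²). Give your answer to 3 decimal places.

0.836

Convert percentages to proportions (divide by 100).
Σ p₁ᵢp₂ᵢ = 0.0660 + 0.0546 + 0.0046 + 0.1300 = 0.2552
Σp_1ᵢ² = 0.22² + 0.26² + 0.02² + 0.50² = 0.0484 + 0.0676 + 0.0004 + 0.2500 = 0.3664
Σp_2ᵢ² = 0.30² + 0.21² + 0.23² + 0.26² = 0.0900 + 0.0441 + 0.0529 + 0.0676 = 0.2546
O = 0.2552 / √(0.3664 × 0.2546) = 0.2552 / 0.305427 = 0.83555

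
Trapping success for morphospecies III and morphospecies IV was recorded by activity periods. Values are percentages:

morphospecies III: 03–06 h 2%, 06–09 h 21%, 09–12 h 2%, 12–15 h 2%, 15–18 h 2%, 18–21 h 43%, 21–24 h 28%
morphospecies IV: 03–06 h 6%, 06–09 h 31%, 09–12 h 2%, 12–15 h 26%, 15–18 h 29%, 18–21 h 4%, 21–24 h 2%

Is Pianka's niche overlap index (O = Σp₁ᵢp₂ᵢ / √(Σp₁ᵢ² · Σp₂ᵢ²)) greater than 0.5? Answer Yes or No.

No

Convert percentages to proportions (divide by 100).
Σ p₁ᵢp₂ᵢ = 0.0012 + 0.0651 + 0.0004 + 0.0052 + 0.0058 + 0.0172 + 0.0056 = 0.1005
Σp_1ᵢ² = 0.02² + 0.21² + 0.02² + 0.02² + 0.02² + 0.43² + 0.28² = 0.0004 + 0.0441 + 0.0004 + 0.0004 + 0.0004 + 0.1849 + 0.0784 = 0.3090
Σp_2ᵢ² = 0.06² + 0.31² + 0.02² + 0.26² + 0.29² + 0.04² + 0.02² = 0.0036 + 0.0961 + 0.0004 + 0.0676 + 0.0841 + 0.0016 + 0.0004 = 0.2538
O = 0.1005 / √(0.3090 × 0.2538) = 0.1005 / 0.28004 = 0.3589
O = 0.3589 < 0.5 → No.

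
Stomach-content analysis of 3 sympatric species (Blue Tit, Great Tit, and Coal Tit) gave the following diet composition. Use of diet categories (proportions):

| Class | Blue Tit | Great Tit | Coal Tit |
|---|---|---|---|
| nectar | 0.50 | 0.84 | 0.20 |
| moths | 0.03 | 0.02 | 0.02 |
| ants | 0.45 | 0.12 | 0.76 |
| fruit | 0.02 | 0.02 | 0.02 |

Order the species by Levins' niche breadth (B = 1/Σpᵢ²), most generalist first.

Σp_Blueᵢ² = 0.50² + 0.03² + 0.45² + 0.02² = 0.2500 + 0.0009 + 0.2025 + 0.0004 = 0.4538
B_Blue = 1 / 0.4538 = 2.2036
Σp_Greaᵢ² = 0.84² + 0.02² + 0.12² + 0.02² = 0.7056 + 0.0004 + 0.0144 + 0.0004 = 0.7208
B_Grea = 1 / 0.7208 = 1.3873
Σp_Coalᵢ² = 0.20² + 0.02² + 0.76² + 0.02² = 0.0400 + 0.0004 + 0.5776 + 0.0004 = 0.6184
B_Coal = 1 / 0.6184 = 1.6171
Ranking by B (broadest → narrowest): Blue Tit (2.20) > Coal Tit (1.62) > Great Tit (1.39)

Blue Tit > Coal Tit > Great Tit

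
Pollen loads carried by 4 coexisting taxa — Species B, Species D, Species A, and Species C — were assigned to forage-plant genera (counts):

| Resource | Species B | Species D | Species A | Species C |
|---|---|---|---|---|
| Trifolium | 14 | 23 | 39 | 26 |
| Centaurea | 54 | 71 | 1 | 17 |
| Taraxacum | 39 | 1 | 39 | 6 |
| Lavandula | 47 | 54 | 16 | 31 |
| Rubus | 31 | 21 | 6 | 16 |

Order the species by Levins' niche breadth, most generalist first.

Species B > Species C > Species D > Species A

Proportions for Species B (n=185): 14/185=0.0757, 54/185=0.2919, 39/185=0.2108, 47/185=0.2541, 31/185=0.1676
Proportions for Species D (n=170): 23/170=0.1353, 71/170=0.4176, 1/170=0.0059, 54/170=0.3176, 21/170=0.1235
Proportions for Species A (n=101): 39/101=0.3861, 1/101=0.0099, 39/101=0.3861, 16/101=0.1584, 6/101=0.0594
Proportions for Species C (n=96): 26/96=0.2708, 17/96=0.1771, 6/96=0.0625, 31/96=0.3229, 16/96=0.1667
Σp_Bᵢ² = 0.0757² + 0.2919² + 0.2108² + 0.2541² + 0.1676² = 0.005730 + 0.085206 + 0.044437 + 0.064567 + 0.028090 = 0.228030
B_B = 1 / 0.228030 = 4.3854
Σp_Dᵢ² = 0.1353² + 0.4176² + 0.0059² + 0.3176² + 0.1235² = 0.018306 + 0.174390 + 0.000035 + 0.100870 + 0.015252 = 0.308853
B_D = 1 / 0.308853 = 3.2378
Σp_Aᵢ² = 0.3861² + 0.0099² + 0.3861² + 0.1584² + 0.0594² = 0.149073 + 0.000098 + 0.149073 + 0.025091 + 0.003528 = 0.326863
B_A = 1 / 0.326863 = 3.0594
Σp_Cᵢ² = 0.2708² + 0.1771² + 0.0625² + 0.3229² + 0.1667² = 0.073333 + 0.031364 + 0.003906 + 0.104264 + 0.027789 = 0.240656
B_C = 1 / 0.240656 = 4.1553
Ranking by B (broadest → narrowest): Species B (4.39) > Species C (4.16) > Species D (3.24) > Species A (3.06)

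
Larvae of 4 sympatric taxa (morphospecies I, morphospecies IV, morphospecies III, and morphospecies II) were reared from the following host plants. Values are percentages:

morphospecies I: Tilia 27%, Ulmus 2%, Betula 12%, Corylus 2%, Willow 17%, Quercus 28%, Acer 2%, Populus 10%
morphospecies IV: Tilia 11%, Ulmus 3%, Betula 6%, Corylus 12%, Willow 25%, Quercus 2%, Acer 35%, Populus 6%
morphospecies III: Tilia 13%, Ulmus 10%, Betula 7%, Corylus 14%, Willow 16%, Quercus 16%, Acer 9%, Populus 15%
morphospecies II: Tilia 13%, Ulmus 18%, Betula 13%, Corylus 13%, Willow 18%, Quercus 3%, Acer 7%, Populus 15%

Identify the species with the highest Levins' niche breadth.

Convert percentages to proportions (divide by 100).
Σp_Iᵢ² = 0.27² + 0.02² + 0.12² + 0.02² + 0.17² + 0.28² + 0.02² + 0.10² = 0.0729 + 0.0004 + 0.0144 + 0.0004 + 0.0289 + 0.0784 + 0.0004 + 0.0100 = 0.2058
B_I = 1 / 0.2058 = 4.8591
Σp_IVᵢ² = 0.11² + 0.03² + 0.06² + 0.12² + 0.25² + 0.02² + 0.35² + 0.06² = 0.0121 + 0.0009 + 0.0036 + 0.0144 + 0.0625 + 0.0004 + 0.1225 + 0.0036 = 0.2200
B_IV = 1 / 0.2200 = 4.5455
Σp_IIIᵢ² = 0.13² + 0.10² + 0.07² + 0.14² + 0.16² + 0.16² + 0.09² + 0.15² = 0.0169 + 0.0100 + 0.0049 + 0.0196 + 0.0256 + 0.0256 + 0.0081 + 0.0225 = 0.1332
B_III = 1 / 0.1332 = 7.5075
Σp_IIᵢ² = 0.13² + 0.18² + 0.13² + 0.13² + 0.18² + 0.03² + 0.07² + 0.15² = 0.0169 + 0.0324 + 0.0169 + 0.0169 + 0.0324 + 0.0009 + 0.0049 + 0.0225 = 0.1438
B_II = 1 / 0.1438 = 6.9541
Highest B → broadest niche (most generalist): morphospecies III (B = 7.51).

morphospecies III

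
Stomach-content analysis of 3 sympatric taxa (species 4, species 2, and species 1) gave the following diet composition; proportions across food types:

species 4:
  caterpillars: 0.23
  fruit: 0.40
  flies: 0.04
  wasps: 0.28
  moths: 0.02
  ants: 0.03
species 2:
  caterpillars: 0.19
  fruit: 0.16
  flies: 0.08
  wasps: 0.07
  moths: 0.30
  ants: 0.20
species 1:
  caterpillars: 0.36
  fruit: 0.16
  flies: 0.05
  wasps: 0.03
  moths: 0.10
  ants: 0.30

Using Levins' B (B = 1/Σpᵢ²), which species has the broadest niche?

species 2

Σp_4ᵢ² = 0.23² + 0.40² + 0.04² + 0.28² + 0.02² + 0.03² = 0.0529 + 0.1600 + 0.0016 + 0.0784 + 0.0004 + 0.0009 = 0.2942
B_4 = 1 / 0.2942 = 3.3990
Σp_2ᵢ² = 0.19² + 0.16² + 0.08² + 0.07² + 0.30² + 0.20² = 0.0361 + 0.0256 + 0.0064 + 0.0049 + 0.0900 + 0.0400 = 0.2030
B_2 = 1 / 0.2030 = 4.9261
Σp_1ᵢ² = 0.36² + 0.16² + 0.05² + 0.03² + 0.10² + 0.30² = 0.1296 + 0.0256 + 0.0025 + 0.0009 + 0.0100 + 0.0900 = 0.2586
B_1 = 1 / 0.2586 = 3.8670
Highest B → broadest niche (most generalist): species 2 (B = 4.93).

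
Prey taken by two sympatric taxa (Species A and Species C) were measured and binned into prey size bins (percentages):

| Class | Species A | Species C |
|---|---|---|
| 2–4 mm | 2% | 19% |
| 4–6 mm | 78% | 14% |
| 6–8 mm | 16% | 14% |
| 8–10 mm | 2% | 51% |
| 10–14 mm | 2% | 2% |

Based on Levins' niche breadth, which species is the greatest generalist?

Species C

Convert percentages to proportions (divide by 100).
Σp_Aᵢ² = 0.02² + 0.78² + 0.16² + 0.02² + 0.02² = 0.0004 + 0.6084 + 0.0256 + 0.0004 + 0.0004 = 0.6352
B_A = 1 / 0.6352 = 1.5743
Σp_Cᵢ² = 0.19² + 0.14² + 0.14² + 0.51² + 0.02² = 0.0361 + 0.0196 + 0.0196 + 0.2601 + 0.0004 = 0.3358
B_C = 1 / 0.3358 = 2.9780
Highest B → broadest niche (most generalist): Species C (B = 2.98).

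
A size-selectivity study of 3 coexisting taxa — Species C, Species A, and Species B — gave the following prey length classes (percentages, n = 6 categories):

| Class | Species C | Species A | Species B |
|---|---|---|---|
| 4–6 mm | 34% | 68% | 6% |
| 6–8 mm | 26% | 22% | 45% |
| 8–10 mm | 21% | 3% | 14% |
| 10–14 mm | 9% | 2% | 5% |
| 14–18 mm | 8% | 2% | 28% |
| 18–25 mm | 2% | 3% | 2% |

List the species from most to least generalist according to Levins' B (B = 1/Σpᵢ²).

Species C > Species B > Species A

Convert percentages to proportions (divide by 100).
Σp_Cᵢ² = 0.34² + 0.26² + 0.21² + 0.09² + 0.08² + 0.02² = 0.1156 + 0.0676 + 0.0441 + 0.0081 + 0.0064 + 0.0004 = 0.2422
B_C = 1 / 0.2422 = 4.1288
Σp_Aᵢ² = 0.68² + 0.22² + 0.03² + 0.02² + 0.02² + 0.03² = 0.4624 + 0.0484 + 0.0009 + 0.0004 + 0.0004 + 0.0009 = 0.5134
B_A = 1 / 0.5134 = 1.9478
Σp_Bᵢ² = 0.06² + 0.45² + 0.14² + 0.05² + 0.28² + 0.02² = 0.0036 + 0.2025 + 0.0196 + 0.0025 + 0.0784 + 0.0004 = 0.3070
B_B = 1 / 0.3070 = 3.2573
Ranking by B (broadest → narrowest): Species C (4.13) > Species B (3.26) > Species A (1.95)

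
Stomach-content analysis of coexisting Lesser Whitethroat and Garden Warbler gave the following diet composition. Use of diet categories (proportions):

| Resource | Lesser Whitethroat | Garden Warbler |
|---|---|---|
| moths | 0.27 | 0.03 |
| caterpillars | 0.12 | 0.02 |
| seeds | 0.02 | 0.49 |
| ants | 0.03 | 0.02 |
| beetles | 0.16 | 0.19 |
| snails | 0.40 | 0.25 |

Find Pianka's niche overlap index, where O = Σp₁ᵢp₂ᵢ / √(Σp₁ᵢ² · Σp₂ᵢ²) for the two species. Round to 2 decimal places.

Σ p₁ᵢp₂ᵢ = 0.0081 + 0.0024 + 0.0098 + 0.0006 + 0.0304 + 0.1000 = 0.1513
Σp_1ᵢ² = 0.27² + 0.12² + 0.02² + 0.03² + 0.16² + 0.40² = 0.0729 + 0.0144 + 0.0004 + 0.0009 + 0.0256 + 0.1600 = 0.2742
Σp_2ᵢ² = 0.03² + 0.02² + 0.49² + 0.02² + 0.19² + 0.25² = 0.0009 + 0.0004 + 0.2401 + 0.0004 + 0.0361 + 0.0625 = 0.3404
O = 0.1513 / √(0.2742 × 0.3404) = 0.1513 / 0.30551 = 0.4952

0.50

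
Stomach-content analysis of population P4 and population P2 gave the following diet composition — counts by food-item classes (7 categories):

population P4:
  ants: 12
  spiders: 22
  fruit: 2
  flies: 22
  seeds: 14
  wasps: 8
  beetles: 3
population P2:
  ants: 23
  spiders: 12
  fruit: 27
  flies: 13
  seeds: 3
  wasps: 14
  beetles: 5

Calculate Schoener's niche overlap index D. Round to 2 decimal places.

0.59

Proportions for population P4 (n=83): 12/83=0.1446, 22/83=0.2651, 2/83=0.0241, 22/83=0.2651, 14/83=0.1687, 8/83=0.0964, 3/83=0.0361
Proportions for population P2 (n=97): 23/97=0.2371, 12/97=0.1237, 27/97=0.2784, 13/97=0.1340, 3/97=0.0309, 14/97=0.1443, 5/97=0.0515
Σ|p₁ᵢ − p₂ᵢ| = 0.0925 + 0.1414 + 0.2543 + 0.1311 + 0.1378 + 0.0479 + 0.0154 = 0.8204
D = 1 − ½ × 0.8204 = 1 − 0.41020 = 0.58980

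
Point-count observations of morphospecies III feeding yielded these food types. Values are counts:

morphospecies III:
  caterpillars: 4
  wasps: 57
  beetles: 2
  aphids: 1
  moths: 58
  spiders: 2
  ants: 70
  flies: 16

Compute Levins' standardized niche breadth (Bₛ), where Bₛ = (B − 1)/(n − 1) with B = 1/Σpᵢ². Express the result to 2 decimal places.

0.39

Proportions for morphospecies III (n=210): 4/210=0.0190, 57/210=0.2714, 2/210=0.0095, 1/210=0.0048, 58/210=0.2762, 2/210=0.0095, 70/210=0.3333, 16/210=0.0762
Σpᵢ² = 0.0190² + 0.2714² + 0.0095² + 0.0048² + 0.2762² + 0.0095² + 0.3333² + 0.0762² = 0.000361 + 0.073658 + 0.000090 + 0.000023 + 0.076286 + 0.000090 + 0.111089 + 0.005806 = 0.267403
B = 1 / 0.267403 = 3.7397
Bₛ = (B − 1)/(n − 1) = (3.7397 − 1)/(8 − 1) = 2.7397/7 = 0.3914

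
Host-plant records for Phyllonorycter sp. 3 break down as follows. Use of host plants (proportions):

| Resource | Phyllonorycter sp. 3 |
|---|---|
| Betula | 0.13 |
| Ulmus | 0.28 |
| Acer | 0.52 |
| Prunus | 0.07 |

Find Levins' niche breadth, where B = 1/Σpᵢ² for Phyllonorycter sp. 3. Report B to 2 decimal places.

Σpᵢ² = 0.13² + 0.28² + 0.52² + 0.07² = 0.0169 + 0.0784 + 0.2704 + 0.0049 = 0.3706
B = 1 / 0.3706 = 2.6983

2.70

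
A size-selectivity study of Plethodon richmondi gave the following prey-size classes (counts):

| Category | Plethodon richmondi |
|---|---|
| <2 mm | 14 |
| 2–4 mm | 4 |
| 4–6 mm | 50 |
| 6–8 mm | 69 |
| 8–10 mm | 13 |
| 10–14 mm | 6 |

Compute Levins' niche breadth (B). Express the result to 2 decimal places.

3.17

Proportions for Plethodon richmondi (n=156): 14/156=0.0897, 4/156=0.0256, 50/156=0.3205, 69/156=0.4423, 13/156=0.0833, 6/156=0.0385
Σpᵢ² = 0.0897² + 0.0256² + 0.3205² + 0.4423² + 0.0833² + 0.0385² = 0.008046 + 0.000655 + 0.102720 + 0.195629 + 0.006939 + 0.001482 = 0.315471
B = 1 / 0.315471 = 3.1699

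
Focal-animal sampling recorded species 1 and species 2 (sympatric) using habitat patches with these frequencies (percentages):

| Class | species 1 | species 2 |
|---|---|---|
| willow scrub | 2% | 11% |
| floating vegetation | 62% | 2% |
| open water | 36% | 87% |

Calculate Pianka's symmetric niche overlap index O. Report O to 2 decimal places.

Convert percentages to proportions (divide by 100).
Σ p₁ᵢp₂ᵢ = 0.0022 + 0.0124 + 0.3132 = 0.3278
Σp_1ᵢ² = 0.02² + 0.62² + 0.36² = 0.0004 + 0.3844 + 0.1296 = 0.5144
Σp_2ᵢ² = 0.11² + 0.02² + 0.87² = 0.0121 + 0.0004 + 0.7569 = 0.7694
O = 0.3278 / √(0.5144 × 0.7694) = 0.3278 / 0.62911 = 0.5211

0.52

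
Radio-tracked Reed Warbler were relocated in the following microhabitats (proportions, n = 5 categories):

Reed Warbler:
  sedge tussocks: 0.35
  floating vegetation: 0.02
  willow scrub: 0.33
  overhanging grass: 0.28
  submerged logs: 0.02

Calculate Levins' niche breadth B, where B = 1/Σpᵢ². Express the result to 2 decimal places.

3.22

Σpᵢ² = 0.35² + 0.02² + 0.33² + 0.28² + 0.02² = 0.1225 + 0.0004 + 0.1089 + 0.0784 + 0.0004 = 0.3106
B = 1 / 0.3106 = 3.2196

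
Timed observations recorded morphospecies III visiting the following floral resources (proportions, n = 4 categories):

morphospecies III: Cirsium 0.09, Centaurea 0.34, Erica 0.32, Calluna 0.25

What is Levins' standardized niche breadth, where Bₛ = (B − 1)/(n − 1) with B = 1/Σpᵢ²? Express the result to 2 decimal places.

0.82

Σpᵢ² = 0.09² + 0.34² + 0.32² + 0.25² = 0.0081 + 0.1156 + 0.1024 + 0.0625 = 0.2886
B = 1 / 0.2886 = 3.4650
Bₛ = (B − 1)/(n − 1) = (3.4650 − 1)/(4 − 1) = 2.4650/3 = 0.8217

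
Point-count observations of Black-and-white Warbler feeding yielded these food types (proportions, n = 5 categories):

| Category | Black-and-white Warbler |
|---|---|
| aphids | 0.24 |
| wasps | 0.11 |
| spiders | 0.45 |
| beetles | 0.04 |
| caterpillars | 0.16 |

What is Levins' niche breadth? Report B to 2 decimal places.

Σpᵢ² = 0.24² + 0.11² + 0.45² + 0.04² + 0.16² = 0.0576 + 0.0121 + 0.2025 + 0.0016 + 0.0256 = 0.2994
B = 1 / 0.2994 = 3.3400

3.34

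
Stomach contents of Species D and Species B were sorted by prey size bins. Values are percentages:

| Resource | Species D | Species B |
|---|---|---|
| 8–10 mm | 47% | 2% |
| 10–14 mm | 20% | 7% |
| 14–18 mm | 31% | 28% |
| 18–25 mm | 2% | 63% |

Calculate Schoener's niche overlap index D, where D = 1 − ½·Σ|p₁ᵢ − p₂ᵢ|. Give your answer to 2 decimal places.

Convert percentages to proportions (divide by 100).
Σ|p₁ᵢ − p₂ᵢ| = 0.45 + 0.13 + 0.03 + 0.61 = 1.22
D = 1 − ½ × 1.22 = 1 − 0.610 = 0.3900

0.39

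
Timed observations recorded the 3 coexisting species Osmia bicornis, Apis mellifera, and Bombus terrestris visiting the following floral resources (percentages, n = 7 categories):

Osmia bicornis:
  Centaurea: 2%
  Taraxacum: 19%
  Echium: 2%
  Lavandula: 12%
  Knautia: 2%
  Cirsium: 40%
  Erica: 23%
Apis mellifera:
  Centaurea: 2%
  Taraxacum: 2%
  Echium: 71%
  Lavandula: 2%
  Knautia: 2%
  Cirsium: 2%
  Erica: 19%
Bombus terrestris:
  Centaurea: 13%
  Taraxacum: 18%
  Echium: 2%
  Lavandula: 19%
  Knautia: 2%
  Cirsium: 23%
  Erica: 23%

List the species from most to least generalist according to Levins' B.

Convert percentages to proportions (divide by 100).
Σp_bicoᵢ² = 0.02² + 0.19² + 0.02² + 0.12² + 0.02² + 0.40² + 0.23² = 0.0004 + 0.0361 + 0.0004 + 0.0144 + 0.0004 + 0.1600 + 0.0529 = 0.2646
B_bico = 1 / 0.2646 = 3.7793
Σp_mellᵢ² = 0.02² + 0.02² + 0.71² + 0.02² + 0.02² + 0.02² + 0.19² = 0.0004 + 0.0004 + 0.5041 + 0.0004 + 0.0004 + 0.0004 + 0.0361 = 0.5422
B_mell = 1 / 0.5422 = 1.8443
Σp_terrᵢ² = 0.13² + 0.18² + 0.02² + 0.19² + 0.02² + 0.23² + 0.23² = 0.0169 + 0.0324 + 0.0004 + 0.0361 + 0.0004 + 0.0529 + 0.0529 = 0.1920
B_terr = 1 / 0.1920 = 5.2083
Ranking by B (broadest → narrowest): Bombus terrestris (5.21) > Osmia bicornis (3.78) > Apis mellifera (1.84)

Bombus terrestris > Osmia bicornis > Apis mellifera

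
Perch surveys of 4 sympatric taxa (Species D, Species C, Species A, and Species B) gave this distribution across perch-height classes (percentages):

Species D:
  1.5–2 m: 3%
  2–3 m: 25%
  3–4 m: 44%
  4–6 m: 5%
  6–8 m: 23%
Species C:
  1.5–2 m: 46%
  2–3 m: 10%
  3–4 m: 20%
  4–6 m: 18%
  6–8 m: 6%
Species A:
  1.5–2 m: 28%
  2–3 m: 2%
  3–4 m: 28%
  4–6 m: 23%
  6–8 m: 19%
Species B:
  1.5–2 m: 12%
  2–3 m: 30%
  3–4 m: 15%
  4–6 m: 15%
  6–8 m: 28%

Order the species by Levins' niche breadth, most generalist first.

Convert percentages to proportions (divide by 100).
Σp_Dᵢ² = 0.03² + 0.25² + 0.44² + 0.05² + 0.23² = 0.0009 + 0.0625 + 0.1936 + 0.0025 + 0.0529 = 0.3124
B_D = 1 / 0.3124 = 3.2010
Σp_Cᵢ² = 0.46² + 0.10² + 0.20² + 0.18² + 0.06² = 0.2116 + 0.0100 + 0.0400 + 0.0324 + 0.0036 = 0.2976
B_C = 1 / 0.2976 = 3.3602
Σp_Aᵢ² = 0.28² + 0.02² + 0.28² + 0.23² + 0.19² = 0.0784 + 0.0004 + 0.0784 + 0.0529 + 0.0361 = 0.2462
B_A = 1 / 0.2462 = 4.0617
Σp_Bᵢ² = 0.12² + 0.30² + 0.15² + 0.15² + 0.28² = 0.0144 + 0.0900 + 0.0225 + 0.0225 + 0.0784 = 0.2278
B_B = 1 / 0.2278 = 4.3898
Ranking by B (broadest → narrowest): Species B (4.39) > Species A (4.06) > Species C (3.36) > Species D (3.20)

Species B > Species A > Species C > Species D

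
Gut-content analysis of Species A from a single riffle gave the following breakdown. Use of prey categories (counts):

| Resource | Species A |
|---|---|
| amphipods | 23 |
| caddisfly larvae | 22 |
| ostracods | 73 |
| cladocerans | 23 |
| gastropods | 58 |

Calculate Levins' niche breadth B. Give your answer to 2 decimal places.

Proportions for Species A (n=199): 23/199=0.1156, 22/199=0.1106, 73/199=0.3668, 23/199=0.1156, 58/199=0.2915
Σpᵢ² = 0.1156² + 0.1106² + 0.3668² + 0.1156² + 0.2915² = 0.013363 + 0.012232 + 0.134542 + 0.013363 + 0.084972 = 0.258472
B = 1 / 0.258472 = 3.8689

3.87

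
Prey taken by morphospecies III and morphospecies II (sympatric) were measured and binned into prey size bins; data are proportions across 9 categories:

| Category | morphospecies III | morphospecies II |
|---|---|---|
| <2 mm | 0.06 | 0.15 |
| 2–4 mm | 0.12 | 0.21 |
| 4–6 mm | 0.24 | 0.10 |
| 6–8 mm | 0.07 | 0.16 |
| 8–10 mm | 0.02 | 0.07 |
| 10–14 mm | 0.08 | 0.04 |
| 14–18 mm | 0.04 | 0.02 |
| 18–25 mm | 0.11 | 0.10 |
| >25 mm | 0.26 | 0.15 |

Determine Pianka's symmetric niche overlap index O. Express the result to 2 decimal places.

Σ p₁ᵢp₂ᵢ = 0.0090 + 0.0252 + 0.0240 + 0.0112 + 0.0014 + 0.0032 + 0.0008 + 0.0110 + 0.0390 = 0.1248
Σp_1ᵢ² = 0.06² + 0.12² + 0.24² + 0.07² + 0.02² + 0.08² + 0.04² + 0.11² + 0.26² = 0.0036 + 0.0144 + 0.0576 + 0.0049 + 0.0004 + 0.0064 + 0.0016 + 0.0121 + 0.0676 = 0.1686
Σp_2ᵢ² = 0.15² + 0.21² + 0.10² + 0.16² + 0.07² + 0.04² + 0.02² + 0.10² + 0.15² = 0.0225 + 0.0441 + 0.0100 + 0.0256 + 0.0049 + 0.0016 + 0.0004 + 0.0100 + 0.0225 = 0.1416
O = 0.1248 / √(0.1686 × 0.1416) = 0.1248 / 0.15451 = 0.8077

0.81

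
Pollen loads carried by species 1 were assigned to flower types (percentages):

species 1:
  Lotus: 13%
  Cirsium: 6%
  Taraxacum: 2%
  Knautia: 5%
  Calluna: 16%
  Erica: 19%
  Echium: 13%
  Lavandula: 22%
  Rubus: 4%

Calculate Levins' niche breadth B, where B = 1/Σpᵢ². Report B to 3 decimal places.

6.579

Convert percentages to proportions (divide by 100).
Σpᵢ² = 0.13² + 0.06² + 0.02² + 0.05² + 0.16² + 0.19² + 0.13² + 0.22² + 0.04² = 0.0169 + 0.0036 + 0.0004 + 0.0025 + 0.0256 + 0.0361 + 0.0169 + 0.0484 + 0.0016 = 0.1520
B = 1 / 0.1520 = 6.57895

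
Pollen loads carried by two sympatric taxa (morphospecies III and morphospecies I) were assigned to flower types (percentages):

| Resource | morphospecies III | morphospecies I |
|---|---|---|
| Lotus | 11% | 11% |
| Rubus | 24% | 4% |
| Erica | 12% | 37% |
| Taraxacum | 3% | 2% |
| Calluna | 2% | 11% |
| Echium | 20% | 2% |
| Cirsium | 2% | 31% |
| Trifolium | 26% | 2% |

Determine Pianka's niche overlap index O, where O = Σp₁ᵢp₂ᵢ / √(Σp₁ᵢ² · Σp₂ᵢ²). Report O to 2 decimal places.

0.38

Convert percentages to proportions (divide by 100).
Σ p₁ᵢp₂ᵢ = 0.0121 + 0.0096 + 0.0444 + 0.0006 + 0.0022 + 0.0040 + 0.0062 + 0.0052 = 0.0843
Σp_1ᵢ² = 0.11² + 0.24² + 0.12² + 0.03² + 0.02² + 0.20² + 0.02² + 0.26² = 0.0121 + 0.0576 + 0.0144 + 0.0009 + 0.0004 + 0.0400 + 0.0004 + 0.0676 = 0.1934
Σp_2ᵢ² = 0.11² + 0.04² + 0.37² + 0.02² + 0.11² + 0.02² + 0.31² + 0.02² = 0.0121 + 0.0016 + 0.1369 + 0.0004 + 0.0121 + 0.0004 + 0.0961 + 0.0004 = 0.2600
O = 0.0843 / √(0.1934 × 0.2600) = 0.0843 / 0.22424 = 0.3759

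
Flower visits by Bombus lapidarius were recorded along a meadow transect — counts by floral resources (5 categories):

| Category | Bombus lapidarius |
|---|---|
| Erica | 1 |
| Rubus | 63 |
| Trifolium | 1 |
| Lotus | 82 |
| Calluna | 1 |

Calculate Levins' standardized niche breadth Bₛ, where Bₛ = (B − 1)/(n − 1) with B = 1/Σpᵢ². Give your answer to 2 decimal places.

Proportions for Bombus lapidarius (n=148): 1/148=0.0068, 63/148=0.4257, 1/148=0.0068, 82/148=0.5541, 1/148=0.0068
Σpᵢ² = 0.0068² + 0.4257² + 0.0068² + 0.5541² + 0.0068² = 0.000046 + 0.181220 + 0.000046 + 0.307027 + 0.000046 = 0.488385
B = 1 / 0.488385 = 2.0476
Bₛ = (B − 1)/(n − 1) = (2.0476 − 1)/(5 − 1) = 1.0476/4 = 0.2619

0.26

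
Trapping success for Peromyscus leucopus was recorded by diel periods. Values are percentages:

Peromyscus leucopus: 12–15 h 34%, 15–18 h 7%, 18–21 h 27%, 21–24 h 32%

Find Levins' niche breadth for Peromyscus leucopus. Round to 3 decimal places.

Convert percentages to proportions (divide by 100).
Σpᵢ² = 0.34² + 0.07² + 0.27² + 0.32² = 0.1156 + 0.0049 + 0.0729 + 0.1024 = 0.2958
B = 1 / 0.2958 = 3.38066

3.381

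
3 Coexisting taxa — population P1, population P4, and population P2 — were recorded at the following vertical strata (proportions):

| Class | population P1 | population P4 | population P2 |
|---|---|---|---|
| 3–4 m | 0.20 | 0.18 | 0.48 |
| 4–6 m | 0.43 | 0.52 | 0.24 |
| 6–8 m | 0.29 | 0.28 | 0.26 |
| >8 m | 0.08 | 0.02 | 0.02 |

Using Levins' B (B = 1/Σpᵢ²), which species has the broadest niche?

population P1

Σp_P1ᵢ² = 0.20² + 0.43² + 0.29² + 0.08² = 0.0400 + 0.1849 + 0.0841 + 0.0064 = 0.3154
B_P1 = 1 / 0.3154 = 3.1706
Σp_P4ᵢ² = 0.18² + 0.52² + 0.28² + 0.02² = 0.0324 + 0.2704 + 0.0784 + 0.0004 = 0.3816
B_P4 = 1 / 0.3816 = 2.6205
Σp_P2ᵢ² = 0.48² + 0.24² + 0.26² + 0.02² = 0.2304 + 0.0576 + 0.0676 + 0.0004 = 0.3560
B_P2 = 1 / 0.3560 = 2.8090
Highest B → broadest niche (most generalist): population P1 (B = 3.17).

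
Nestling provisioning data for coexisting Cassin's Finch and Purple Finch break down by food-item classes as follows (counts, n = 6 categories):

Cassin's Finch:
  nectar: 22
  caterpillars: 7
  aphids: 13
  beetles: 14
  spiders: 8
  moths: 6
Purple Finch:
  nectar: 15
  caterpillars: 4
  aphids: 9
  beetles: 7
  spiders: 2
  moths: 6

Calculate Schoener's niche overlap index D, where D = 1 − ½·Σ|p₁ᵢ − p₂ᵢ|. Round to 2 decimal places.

0.89

Proportions for Cassin's Finch (n=70): 22/70=0.3143, 7/70=0.1000, 13/70=0.1857, 14/70=0.2000, 8/70=0.1143, 6/70=0.0857
Proportions for Purple Finch (n=43): 15/43=0.3488, 4/43=0.0930, 9/43=0.2093, 7/43=0.1628, 2/43=0.0465, 6/43=0.1395
Σ|p₁ᵢ − p₂ᵢ| = 0.0345 + 0.0070 + 0.0236 + 0.0372 + 0.0678 + 0.0538 = 0.2239
D = 1 − ½ × 0.2239 = 1 − 0.11195 = 0.88805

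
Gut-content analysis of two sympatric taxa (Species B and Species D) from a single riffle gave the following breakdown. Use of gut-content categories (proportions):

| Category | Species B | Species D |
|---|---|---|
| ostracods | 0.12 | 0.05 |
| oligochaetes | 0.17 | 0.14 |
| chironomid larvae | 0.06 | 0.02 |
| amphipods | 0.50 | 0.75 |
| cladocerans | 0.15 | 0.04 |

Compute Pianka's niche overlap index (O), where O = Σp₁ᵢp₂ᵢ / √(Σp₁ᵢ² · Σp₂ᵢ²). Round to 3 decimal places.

Σ p₁ᵢp₂ᵢ = 0.0060 + 0.0238 + 0.0012 + 0.3750 + 0.0060 = 0.4120
Σp_1ᵢ² = 0.12² + 0.17² + 0.06² + 0.50² + 0.15² = 0.0144 + 0.0289 + 0.0036 + 0.2500 + 0.0225 = 0.3194
Σp_2ᵢ² = 0.05² + 0.14² + 0.02² + 0.75² + 0.04² = 0.0025 + 0.0196 + 0.0004 + 0.5625 + 0.0016 = 0.5866
O = 0.4120 / √(0.3194 × 0.5866) = 0.4120 / 0.432851 = 0.95183

0.952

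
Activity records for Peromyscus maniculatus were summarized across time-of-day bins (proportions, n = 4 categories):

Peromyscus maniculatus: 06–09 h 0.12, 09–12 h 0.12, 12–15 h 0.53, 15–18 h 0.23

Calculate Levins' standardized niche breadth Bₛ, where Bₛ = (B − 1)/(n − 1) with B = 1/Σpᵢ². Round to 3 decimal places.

0.586

Σpᵢ² = 0.12² + 0.12² + 0.53² + 0.23² = 0.0144 + 0.0144 + 0.2809 + 0.0529 = 0.3626
B = 1 / 0.3626 = 2.75786
Bₛ = (B − 1)/(n − 1) = (2.75786 − 1)/(4 − 1) = 1.75786/3 = 0.58595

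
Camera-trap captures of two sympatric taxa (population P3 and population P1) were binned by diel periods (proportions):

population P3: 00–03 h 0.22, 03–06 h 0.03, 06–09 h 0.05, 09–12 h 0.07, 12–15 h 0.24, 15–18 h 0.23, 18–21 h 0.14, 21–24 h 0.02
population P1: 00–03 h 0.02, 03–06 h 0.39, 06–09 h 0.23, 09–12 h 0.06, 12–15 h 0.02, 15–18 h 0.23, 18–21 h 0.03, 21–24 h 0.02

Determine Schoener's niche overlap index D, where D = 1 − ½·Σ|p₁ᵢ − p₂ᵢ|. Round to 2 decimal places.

Σ|p₁ᵢ − p₂ᵢ| = 0.20 + 0.36 + 0.18 + 0.01 + 0.22 + 0.00 + 0.11 + 0.00 = 1.08
D = 1 − ½ × 1.08 = 1 − 0.540 = 0.4600

0.46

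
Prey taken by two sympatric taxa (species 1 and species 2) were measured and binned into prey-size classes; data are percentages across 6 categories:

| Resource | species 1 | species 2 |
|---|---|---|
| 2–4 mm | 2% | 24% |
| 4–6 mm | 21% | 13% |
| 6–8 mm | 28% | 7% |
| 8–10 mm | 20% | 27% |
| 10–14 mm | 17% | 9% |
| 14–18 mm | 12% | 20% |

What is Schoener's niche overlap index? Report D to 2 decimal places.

0.63

Convert percentages to proportions (divide by 100).
Σ|p₁ᵢ − p₂ᵢ| = 0.22 + 0.08 + 0.21 + 0.07 + 0.08 + 0.08 = 0.74
D = 1 − ½ × 0.74 = 1 − 0.370 = 0.6300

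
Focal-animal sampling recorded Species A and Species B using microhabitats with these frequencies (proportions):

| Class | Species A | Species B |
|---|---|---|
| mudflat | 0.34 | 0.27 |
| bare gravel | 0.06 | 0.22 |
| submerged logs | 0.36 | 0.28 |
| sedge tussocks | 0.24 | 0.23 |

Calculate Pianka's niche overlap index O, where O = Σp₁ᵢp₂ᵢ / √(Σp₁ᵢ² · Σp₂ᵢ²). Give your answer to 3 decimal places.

0.938

Σ p₁ᵢp₂ᵢ = 0.0918 + 0.0132 + 0.1008 + 0.0552 = 0.2610
Σp_1ᵢ² = 0.34² + 0.06² + 0.36² + 0.24² = 0.1156 + 0.0036 + 0.1296 + 0.0576 = 0.3064
Σp_2ᵢ² = 0.27² + 0.22² + 0.28² + 0.23² = 0.0729 + 0.0484 + 0.0784 + 0.0529 = 0.2526
O = 0.2610 / √(0.3064 × 0.2526) = 0.2610 / 0.278203 = 0.93816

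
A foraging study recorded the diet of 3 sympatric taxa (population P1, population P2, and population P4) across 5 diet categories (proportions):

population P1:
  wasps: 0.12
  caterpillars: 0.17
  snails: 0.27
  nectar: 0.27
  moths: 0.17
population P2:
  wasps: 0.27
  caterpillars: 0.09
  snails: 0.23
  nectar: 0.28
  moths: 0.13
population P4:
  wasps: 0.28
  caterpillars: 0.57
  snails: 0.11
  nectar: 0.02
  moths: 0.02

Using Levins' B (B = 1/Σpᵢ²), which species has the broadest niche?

Σp_P1ᵢ² = 0.12² + 0.17² + 0.27² + 0.27² + 0.17² = 0.0144 + 0.0289 + 0.0729 + 0.0729 + 0.0289 = 0.2180
B_P1 = 1 / 0.2180 = 4.5872
Σp_P2ᵢ² = 0.27² + 0.09² + 0.23² + 0.28² + 0.13² = 0.0729 + 0.0081 + 0.0529 + 0.0784 + 0.0169 = 0.2292
B_P2 = 1 / 0.2292 = 4.3630
Σp_P4ᵢ² = 0.28² + 0.57² + 0.11² + 0.02² + 0.02² = 0.0784 + 0.3249 + 0.0121 + 0.0004 + 0.0004 = 0.4162
B_P4 = 1 / 0.4162 = 2.4027
Highest B → broadest niche (most generalist): population P1 (B = 4.59).

population P1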